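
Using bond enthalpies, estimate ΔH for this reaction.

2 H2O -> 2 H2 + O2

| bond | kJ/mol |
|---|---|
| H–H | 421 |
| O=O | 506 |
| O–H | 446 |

Bonds broken (reactants):
  O–H: 4 × 446 = 1784
  Σ(broken) = 1784 kJ
Bonds formed (products):
  H–H: 2 × 421 = 842
  O=O: 1 × 506 = 506
  Σ(formed) = 1348 kJ
ΔH = Σ(broken) − Σ(formed) = 1784 − 1348 = +436 kJ

ΔH ≈ +436 kJ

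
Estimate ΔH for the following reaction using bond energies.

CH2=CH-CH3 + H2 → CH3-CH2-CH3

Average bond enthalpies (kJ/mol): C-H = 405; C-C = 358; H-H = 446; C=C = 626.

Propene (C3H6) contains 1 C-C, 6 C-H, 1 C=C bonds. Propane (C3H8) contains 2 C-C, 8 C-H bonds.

ΔH ≈ −96 kJ

Bonds broken (reactants):
  C-C: 1 × 358 = 358
  C-H: 6 × 405 = 2430
  C=C: 1 × 626 = 626
  H-H: 1 × 446 = 446
  Σ(broken) = 3860 kJ
Bonds formed (products):
  C-C: 2 × 358 = 716
  C-H: 8 × 405 = 3240
  Σ(formed) = 3956 kJ
ΔH = Σ(broken) − Σ(formed) = 3860 − 3956 = −96 kJ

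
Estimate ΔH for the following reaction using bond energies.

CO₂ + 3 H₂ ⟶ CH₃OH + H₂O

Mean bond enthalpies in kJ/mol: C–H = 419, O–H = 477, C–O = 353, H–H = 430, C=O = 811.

Bonds broken (reactants):
  C=O: 2 × 811 = 1622
  H–H: 3 × 430 = 1290
  Σ(broken) = 2912 kJ
Bonds formed (products):
  C–H: 3 × 419 = 1257
  C–O: 1 × 353 = 353
  O–H: 3 × 477 = 1431
  Σ(formed) = 3041 kJ
ΔH = Σ(broken) − Σ(formed) = 2912 − 3041 = −129 kJ

ΔH ≈ −129 kJ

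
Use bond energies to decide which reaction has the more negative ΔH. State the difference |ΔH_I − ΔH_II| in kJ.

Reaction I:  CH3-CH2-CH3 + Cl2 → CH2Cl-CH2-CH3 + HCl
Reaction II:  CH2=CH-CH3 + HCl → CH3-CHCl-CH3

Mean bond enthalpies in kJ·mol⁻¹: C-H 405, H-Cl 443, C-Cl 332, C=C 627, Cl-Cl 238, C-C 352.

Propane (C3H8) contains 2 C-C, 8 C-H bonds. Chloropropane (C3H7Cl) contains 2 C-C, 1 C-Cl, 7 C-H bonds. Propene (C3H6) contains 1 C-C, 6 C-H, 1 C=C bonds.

Reaction I, by 113 kJ

Reaction I:
  Bonds broken (reactants):
    C-C: 2 × 352 = 704
    C-H: 8 × 405 = 3240
    Cl-Cl: 1 × 238 = 238
    Σ(broken) = 4182 kJ
  Bonds formed (products):
    C-C: 2 × 352 = 704
    C-Cl: 1 × 332 = 332
    C-H: 7 × 405 = 2835
    H-Cl: 1 × 443 = 443
    Σ(formed) = 4314 kJ
  ΔH_I = 4182 − 4314 = −132 kJ
Reaction II:
  Bonds broken (reactants):
    C-C: 1 × 352 = 352
    C-H: 6 × 405 = 2430
    C=C: 1 × 627 = 627
    H-Cl: 1 × 443 = 443
    Σ(broken) = 3852 kJ
  Bonds formed (products):
    C-C: 2 × 352 = 704
    C-Cl: 1 × 332 = 332
    C-H: 7 × 405 = 2835
    Σ(formed) = 3871 kJ
  ΔH_II = 3852 − 3871 = −19 kJ
ΔH_I − ΔH_II = −113 kJ, so reaction I has the more negative ΔH; |ΔH_I − ΔH_II| = 113 kJ.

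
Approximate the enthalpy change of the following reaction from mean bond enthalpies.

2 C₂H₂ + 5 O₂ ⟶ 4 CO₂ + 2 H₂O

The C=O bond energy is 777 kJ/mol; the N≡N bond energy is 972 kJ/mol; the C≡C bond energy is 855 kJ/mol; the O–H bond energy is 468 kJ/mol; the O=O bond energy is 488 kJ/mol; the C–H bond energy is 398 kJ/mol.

ΔH ≈ −2346 kJ

Bonds broken (reactants):
  C≡C: 2 × 855 = 1710
  C–H: 4 × 398 = 1592
  O=O: 5 × 488 = 2440
  Σ(broken) = 5742 kJ
Bonds formed (products):
  C=O: 8 × 777 = 6216
  O–H: 4 × 468 = 1872
  Σ(formed) = 8088 kJ
ΔH = Σ(broken) − Σ(formed) = 5742 − 8088 = −2346 kJ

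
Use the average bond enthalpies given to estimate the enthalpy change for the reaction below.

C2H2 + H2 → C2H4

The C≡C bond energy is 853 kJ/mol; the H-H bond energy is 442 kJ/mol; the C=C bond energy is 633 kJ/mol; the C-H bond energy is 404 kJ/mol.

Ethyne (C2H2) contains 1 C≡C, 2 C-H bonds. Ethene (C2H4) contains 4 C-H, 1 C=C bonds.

Bonds broken (reactants):
  C≡C: 1 × 853 = 853
  C-H: 2 × 404 = 808
  H-H: 1 × 442 = 442
  Σ(broken) = 2103 kJ
Bonds formed (products):
  C-H: 4 × 404 = 1616
  C=C: 1 × 633 = 633
  Σ(formed) = 2249 kJ
ΔH = Σ(broken) − Σ(formed) = 2103 − 2249 = −146 kJ

ΔH ≈ −146 kJ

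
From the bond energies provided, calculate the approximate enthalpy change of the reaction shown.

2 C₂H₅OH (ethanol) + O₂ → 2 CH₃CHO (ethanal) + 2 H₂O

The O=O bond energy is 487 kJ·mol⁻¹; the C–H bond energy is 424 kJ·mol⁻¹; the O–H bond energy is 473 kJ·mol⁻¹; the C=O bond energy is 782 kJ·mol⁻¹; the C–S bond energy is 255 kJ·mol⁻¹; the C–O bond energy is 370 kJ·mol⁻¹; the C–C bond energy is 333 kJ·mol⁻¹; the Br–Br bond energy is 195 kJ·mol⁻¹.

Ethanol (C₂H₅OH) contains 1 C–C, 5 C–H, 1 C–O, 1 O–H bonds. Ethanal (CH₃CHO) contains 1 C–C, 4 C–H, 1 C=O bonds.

Bonds broken (reactants):
  C–C: 2 × 333 = 666
  C–H: 10 × 424 = 4240
  C–O: 2 × 370 = 740
  O–H: 2 × 473 = 946
  O=O: 1 × 487 = 487
  Σ(broken) = 7079 kJ
Bonds formed (products):
  C–C: 2 × 333 = 666
  C–H: 8 × 424 = 3392
  C=O: 2 × 782 = 1564
  O–H: 4 × 473 = 1892
  Σ(formed) = 7514 kJ
ΔH = Σ(broken) − Σ(formed) = 7079 − 7514 = −435 kJ

ΔH ≈ −435 kJ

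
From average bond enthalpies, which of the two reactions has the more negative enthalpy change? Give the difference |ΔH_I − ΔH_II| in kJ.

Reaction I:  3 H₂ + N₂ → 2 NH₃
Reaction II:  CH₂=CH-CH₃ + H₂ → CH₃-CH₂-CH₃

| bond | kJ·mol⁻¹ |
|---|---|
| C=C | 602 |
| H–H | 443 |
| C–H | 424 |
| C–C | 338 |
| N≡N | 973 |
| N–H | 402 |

Reaction I:
  Bonds broken (reactants):
    H–H: 3 × 443 = 1329
    N≡N: 1 × 973 = 973
    Σ(broken) = 2302 kJ
  Bonds formed (products):
    N–H: 6 × 402 = 2412
    Σ(formed) = 2412 kJ
  ΔH_I = 2302 − 2412 = −110 kJ
Reaction II:
  Bonds broken (reactants):
    C–C: 1 × 338 = 338
    C–H: 6 × 424 = 2544
    C=C: 1 × 602 = 602
    H–H: 1 × 443 = 443
    Σ(broken) = 3927 kJ
  Bonds formed (products):
    C–C: 2 × 338 = 676
    C–H: 8 × 424 = 3392
    Σ(formed) = 4068 kJ
  ΔH_II = 3927 − 4068 = −141 kJ
ΔH_I − ΔH_II = +31 kJ, so reaction II has the more negative ΔH; |ΔH_I − ΔH_II| = 31 kJ.

Reaction II, by 31 kJ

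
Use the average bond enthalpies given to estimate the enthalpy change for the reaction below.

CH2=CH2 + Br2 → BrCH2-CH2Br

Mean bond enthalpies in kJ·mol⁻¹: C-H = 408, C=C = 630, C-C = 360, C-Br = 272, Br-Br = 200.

Bonds broken (reactants):
  Br-Br: 1 × 200 = 200
  C-H: 4 × 408 = 1632
  C=C: 1 × 630 = 630
  Σ(broken) = 2462 kJ
Bonds formed (products):
  C-Br: 2 × 272 = 544
  C-C: 1 × 360 = 360
  C-H: 4 × 408 = 1632
  Σ(formed) = 2536 kJ
ΔH = Σ(broken) − Σ(formed) = 2462 − 2536 = −74 kJ

ΔH ≈ −74 kJ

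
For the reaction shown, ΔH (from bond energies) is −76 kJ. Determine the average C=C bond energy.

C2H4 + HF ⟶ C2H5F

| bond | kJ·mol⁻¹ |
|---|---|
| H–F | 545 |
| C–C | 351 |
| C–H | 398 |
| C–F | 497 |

Let D be the C=C bond energy.
Σ(broken) = 4×398 + 1×D + 1×545 = 2137 + D
Σ(formed) = 1×351 + 1×497 + 5×398 = 2838
ΔH = Σ(broken) − Σ(formed) = (2137 + D) − (2838) = −701 + D
Setting this equal to −76 kJ gives D = 625 kJ/mol.

D(C=C) ≈ 625 kJ/mol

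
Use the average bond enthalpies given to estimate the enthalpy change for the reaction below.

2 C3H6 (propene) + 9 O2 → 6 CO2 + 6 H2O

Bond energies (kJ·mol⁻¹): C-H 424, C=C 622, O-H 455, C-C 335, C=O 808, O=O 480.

ΔH ≈ −3834 kJ

Bonds broken (reactants):
  C-C: 2 × 335 = 670
  C-H: 12 × 424 = 5088
  C=C: 2 × 622 = 1244
  O=O: 9 × 480 = 4320
  Σ(broken) = 11322 kJ
Bonds formed (products):
  C=O: 12 × 808 = 9696
  O-H: 12 × 455 = 5460
  Σ(formed) = 15156 kJ
ΔH = Σ(broken) − Σ(formed) = 11322 − 15156 = −3834 kJ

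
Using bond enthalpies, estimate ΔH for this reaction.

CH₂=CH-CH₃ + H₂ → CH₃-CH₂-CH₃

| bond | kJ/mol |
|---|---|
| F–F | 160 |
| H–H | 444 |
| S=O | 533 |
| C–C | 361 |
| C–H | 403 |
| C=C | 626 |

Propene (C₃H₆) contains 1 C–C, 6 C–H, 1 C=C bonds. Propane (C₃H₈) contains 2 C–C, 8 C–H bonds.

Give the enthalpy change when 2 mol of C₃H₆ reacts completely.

Bonds broken (reactants):
  C–C: 1 × 361 = 361
  C–H: 6 × 403 = 2418
  C=C: 1 × 626 = 626
  H–H: 1 × 444 = 444
  Σ(broken) = 3849 kJ
Bonds formed (products):
  C–C: 2 × 361 = 722
  C–H: 8 × 403 = 3224
  Σ(formed) = 3946 kJ
ΔH = Σ(broken) − Σ(formed) = 3849 − 3946 = −97 kJ
For 2× the reaction as written: 2 × (−97) = −194 kJ

ΔH = −194 kJ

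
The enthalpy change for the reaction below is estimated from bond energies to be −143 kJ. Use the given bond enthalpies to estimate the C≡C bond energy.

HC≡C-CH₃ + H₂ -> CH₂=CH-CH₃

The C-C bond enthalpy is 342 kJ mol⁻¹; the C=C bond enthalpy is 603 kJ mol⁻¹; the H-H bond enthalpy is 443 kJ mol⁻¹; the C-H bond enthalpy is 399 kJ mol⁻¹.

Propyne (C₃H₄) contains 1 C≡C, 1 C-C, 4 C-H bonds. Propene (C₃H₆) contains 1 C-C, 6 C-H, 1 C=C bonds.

D(C≡C) ≈ 815 kJ/mol

Let D be the C≡C bond energy.
Σ(broken) = 1×D + 1×342 + 4×399 + 1×443 = 2381 + D
Σ(formed) = 1×342 + 6×399 + 1×603 = 3339
ΔH = Σ(broken) − Σ(formed) = (2381 + D) − (3339) = −958 + D
Setting this equal to −143 kJ gives D = 815 kJ/mol.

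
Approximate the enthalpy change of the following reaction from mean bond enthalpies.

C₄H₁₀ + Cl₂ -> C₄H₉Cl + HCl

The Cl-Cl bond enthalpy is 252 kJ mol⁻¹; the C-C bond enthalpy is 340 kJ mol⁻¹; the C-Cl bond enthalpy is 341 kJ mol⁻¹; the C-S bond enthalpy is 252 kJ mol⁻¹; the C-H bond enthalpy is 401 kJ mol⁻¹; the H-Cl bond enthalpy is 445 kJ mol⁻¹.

ΔH ≈ −133 kJ

Bonds broken (reactants):
  C-C: 3 × 340 = 1020
  C-H: 10 × 401 = 4010
  Cl-Cl: 1 × 252 = 252
  Σ(broken) = 5282 kJ
Bonds formed (products):
  C-C: 3 × 340 = 1020
  C-Cl: 1 × 341 = 341
  C-H: 9 × 401 = 3609
  H-Cl: 1 × 445 = 445
  Σ(formed) = 5415 kJ
ΔH = Σ(broken) − Σ(formed) = 5282 − 5415 = −133 kJ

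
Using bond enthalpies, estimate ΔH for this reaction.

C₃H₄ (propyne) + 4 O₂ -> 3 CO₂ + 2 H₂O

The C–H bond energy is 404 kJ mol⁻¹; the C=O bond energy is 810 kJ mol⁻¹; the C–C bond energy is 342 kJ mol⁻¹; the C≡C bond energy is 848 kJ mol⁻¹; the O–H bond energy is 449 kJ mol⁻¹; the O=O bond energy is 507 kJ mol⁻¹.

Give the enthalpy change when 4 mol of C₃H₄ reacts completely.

Bonds broken (reactants):
  C≡C: 1 × 848 = 848
  C–C: 1 × 342 = 342
  C–H: 4 × 404 = 1616
  O=O: 4 × 507 = 2028
  Σ(broken) = 4834 kJ
Bonds formed (products):
  C=O: 6 × 810 = 4860
  O–H: 4 × 449 = 1796
  Σ(formed) = 6656 kJ
ΔH = Σ(broken) − Σ(formed) = 4834 − 6656 = −1822 kJ
For 4× the reaction as written: 4 × (−1822) = −7288 kJ

ΔH = −7288 kJ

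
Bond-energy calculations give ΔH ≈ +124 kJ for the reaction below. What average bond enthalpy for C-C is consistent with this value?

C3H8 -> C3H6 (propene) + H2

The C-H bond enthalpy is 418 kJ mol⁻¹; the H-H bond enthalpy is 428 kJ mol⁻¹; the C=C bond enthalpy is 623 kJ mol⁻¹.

Let D be the C-C bond energy.
Σ(broken) = 2×D + 8×418 = 3344 + 2D
Σ(formed) = 1×D + 6×418 + 1×623 + 1×428 = 3559 + D
ΔH = Σ(broken) − Σ(formed) = (3344 + 2D) − (3559 + D) = −215 + D
Setting this equal to +124 kJ gives D = 339 kJ/mol.

D(C-C) ≈ 339 kJ/mol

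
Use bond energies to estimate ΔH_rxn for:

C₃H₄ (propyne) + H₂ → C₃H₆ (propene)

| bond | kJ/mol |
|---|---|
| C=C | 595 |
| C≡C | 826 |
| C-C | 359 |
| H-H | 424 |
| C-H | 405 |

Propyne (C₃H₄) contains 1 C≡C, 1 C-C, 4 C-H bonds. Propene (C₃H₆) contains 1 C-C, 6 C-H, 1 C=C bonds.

ΔH ≈ −155 kJ

Bonds broken (reactants):
  C≡C: 1 × 826 = 826
  C-C: 1 × 359 = 359
  C-H: 4 × 405 = 1620
  H-H: 1 × 424 = 424
  Σ(broken) = 3229 kJ
Bonds formed (products):
  C-C: 1 × 359 = 359
  C-H: 6 × 405 = 2430
  C=C: 1 × 595 = 595
  Σ(formed) = 3384 kJ
ΔH = Σ(broken) − Σ(formed) = 3229 − 3384 = −155 kJ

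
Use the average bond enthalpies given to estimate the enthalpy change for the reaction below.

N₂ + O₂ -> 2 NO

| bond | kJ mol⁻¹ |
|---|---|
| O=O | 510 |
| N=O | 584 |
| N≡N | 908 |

Bonds broken (reactants):
  N≡N: 1 × 908 = 908
  O=O: 1 × 510 = 510
  Σ(broken) = 1418 kJ
Bonds formed (products):
  N=O: 2 × 584 = 1168
  Σ(formed) = 1168 kJ
ΔH = Σ(broken) − Σ(formed) = 1418 − 1168 = +250 kJ

ΔH ≈ +250 kJ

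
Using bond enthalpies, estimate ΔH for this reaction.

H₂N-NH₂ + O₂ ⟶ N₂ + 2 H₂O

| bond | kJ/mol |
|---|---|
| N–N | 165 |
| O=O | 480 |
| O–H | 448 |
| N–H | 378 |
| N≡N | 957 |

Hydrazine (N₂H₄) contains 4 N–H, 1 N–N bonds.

ΔH ≈ −592 kJ

Bonds broken (reactants):
  N–H: 4 × 378 = 1512
  N–N: 1 × 165 = 165
  O=O: 1 × 480 = 480
  Σ(broken) = 2157 kJ
Bonds formed (products):
  N≡N: 1 × 957 = 957
  O–H: 4 × 448 = 1792
  Σ(formed) = 2749 kJ
ΔH = Σ(broken) − Σ(formed) = 2157 − 2749 = −592 kJ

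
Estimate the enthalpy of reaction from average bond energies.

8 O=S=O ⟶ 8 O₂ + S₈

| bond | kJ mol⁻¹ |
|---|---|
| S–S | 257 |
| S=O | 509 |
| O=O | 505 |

ΔH ≈ +2048 kJ

Bonds broken (reactants):
  S=O: 16 × 509 = 8144
  Σ(broken) = 8144 kJ
Bonds formed (products):
  O=O: 8 × 505 = 4040
  S–S: 8 × 257 = 2056
  Σ(formed) = 6096 kJ
ΔH = Σ(broken) − Σ(formed) = 8144 − 6096 = +2048 kJ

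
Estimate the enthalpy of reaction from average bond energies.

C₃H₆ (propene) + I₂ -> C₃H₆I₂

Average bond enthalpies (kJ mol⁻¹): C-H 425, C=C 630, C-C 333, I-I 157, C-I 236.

ΔH ≈ −18 kJ

Bonds broken (reactants):
  C-C: 1 × 333 = 333
  C-H: 6 × 425 = 2550
  C=C: 1 × 630 = 630
  I-I: 1 × 157 = 157
  Σ(broken) = 3670 kJ
Bonds formed (products):
  C-C: 2 × 333 = 666
  C-H: 6 × 425 = 2550
  C-I: 2 × 236 = 472
  Σ(formed) = 3688 kJ
ΔH = Σ(broken) − Σ(formed) = 3670 − 3688 = −18 kJ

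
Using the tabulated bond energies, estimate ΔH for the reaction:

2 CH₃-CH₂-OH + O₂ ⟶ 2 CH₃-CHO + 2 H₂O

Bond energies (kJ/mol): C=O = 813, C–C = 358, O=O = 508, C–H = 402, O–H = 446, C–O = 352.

ΔH ≈ −502 kJ

Bonds broken (reactants):
  C–C: 2 × 358 = 716
  C–H: 10 × 402 = 4020
  C–O: 2 × 352 = 704
  O–H: 2 × 446 = 892
  O=O: 1 × 508 = 508
  Σ(broken) = 6840 kJ
Bonds formed (products):
  C–C: 2 × 358 = 716
  C–H: 8 × 402 = 3216
  C=O: 2 × 813 = 1626
  O–H: 4 × 446 = 1784
  Σ(formed) = 7342 kJ
ΔH = Σ(broken) − Σ(formed) = 6840 − 7342 = −502 kJ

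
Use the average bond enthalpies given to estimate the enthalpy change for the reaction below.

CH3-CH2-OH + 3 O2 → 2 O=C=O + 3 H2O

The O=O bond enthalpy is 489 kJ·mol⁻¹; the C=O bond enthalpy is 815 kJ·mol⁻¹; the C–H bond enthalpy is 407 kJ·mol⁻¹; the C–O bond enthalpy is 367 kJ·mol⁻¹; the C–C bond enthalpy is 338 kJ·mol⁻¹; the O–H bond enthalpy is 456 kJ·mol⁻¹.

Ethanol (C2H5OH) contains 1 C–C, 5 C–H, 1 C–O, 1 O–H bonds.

ΔH ≈ −1333 kJ

Bonds broken (reactants):
  C–C: 1 × 338 = 338
  C–H: 5 × 407 = 2035
  C–O: 1 × 367 = 367
  O–H: 1 × 456 = 456
  O=O: 3 × 489 = 1467
  Σ(broken) = 4663 kJ
Bonds formed (products):
  C=O: 4 × 815 = 3260
  O–H: 6 × 456 = 2736
  Σ(formed) = 5996 kJ
ΔH = Σ(broken) − Σ(formed) = 4663 − 5996 = −1333 kJ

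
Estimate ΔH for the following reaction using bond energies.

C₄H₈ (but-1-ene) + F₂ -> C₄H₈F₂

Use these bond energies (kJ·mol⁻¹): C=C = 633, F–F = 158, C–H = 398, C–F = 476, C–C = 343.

Bonds broken (reactants):
  C–C: 2 × 343 = 686
  C–H: 8 × 398 = 3184
  C=C: 1 × 633 = 633
  F–F: 1 × 158 = 158
  Σ(broken) = 4661 kJ
Bonds formed (products):
  C–C: 3 × 343 = 1029
  C–F: 2 × 476 = 952
  C–H: 8 × 398 = 3184
  Σ(formed) = 5165 kJ
ΔH = Σ(broken) − Σ(formed) = 4661 − 5165 = −504 kJ

ΔH ≈ −504 kJ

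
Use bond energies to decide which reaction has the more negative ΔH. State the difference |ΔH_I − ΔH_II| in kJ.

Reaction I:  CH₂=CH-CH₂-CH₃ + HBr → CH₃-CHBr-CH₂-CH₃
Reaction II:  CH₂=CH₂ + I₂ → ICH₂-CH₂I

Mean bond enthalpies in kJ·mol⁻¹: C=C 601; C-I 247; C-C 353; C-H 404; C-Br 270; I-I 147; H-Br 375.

Reaction I:
  Bonds broken (reactants):
    C-C: 2 × 353 = 706
    C-H: 8 × 404 = 3232
    C=C: 1 × 601 = 601
    H-Br: 1 × 375 = 375
    Σ(broken) = 4914 kJ
  Bonds formed (products):
    C-Br: 1 × 270 = 270
    C-C: 3 × 353 = 1059
    C-H: 9 × 404 = 3636
    Σ(formed) = 4965 kJ
  ΔH_I = 4914 − 4965 = −51 kJ
Reaction II:
  Bonds broken (reactants):
    C-H: 4 × 404 = 1616
    C=C: 1 × 601 = 601
    I-I: 1 × 147 = 147
    Σ(broken) = 2364 kJ
  Bonds formed (products):
    C-C: 1 × 353 = 353
    C-H: 4 × 404 = 1616
    C-I: 2 × 247 = 494
    Σ(formed) = 2463 kJ
  ΔH_II = 2364 − 2463 = −99 kJ
ΔH_I − ΔH_II = +48 kJ, so reaction II has the more negative ΔH; |ΔH_I − ΔH_II| = 48 kJ.

Reaction II, by 48 kJ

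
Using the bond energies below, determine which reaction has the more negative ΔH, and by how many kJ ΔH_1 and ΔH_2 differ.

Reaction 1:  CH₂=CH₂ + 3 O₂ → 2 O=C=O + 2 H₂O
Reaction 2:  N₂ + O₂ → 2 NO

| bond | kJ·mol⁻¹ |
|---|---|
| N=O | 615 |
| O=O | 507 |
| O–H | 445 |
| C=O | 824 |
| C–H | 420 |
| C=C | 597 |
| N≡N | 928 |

Reaction 1:
  Bonds broken (reactants):
    C–H: 4 × 420 = 1680
    C=C: 1 × 597 = 597
    O=O: 3 × 507 = 1521
    Σ(broken) = 3798 kJ
  Bonds formed (products):
    C=O: 4 × 824 = 3296
    O–H: 4 × 445 = 1780
    Σ(formed) = 5076 kJ
  ΔH_1 = 3798 − 5076 = −1278 kJ
Reaction 2:
  Bonds broken (reactants):
    N≡N: 1 × 928 = 928
    O=O: 1 × 507 = 507
    Σ(broken) = 1435 kJ
  Bonds formed (products):
    N=O: 2 × 615 = 1230
    Σ(formed) = 1230 kJ
  ΔH_2 = 1435 − 1230 = +205 kJ
ΔH_1 − ΔH_2 = −1483 kJ, so reaction 1 has the more negative ΔH; |ΔH_1 − ΔH_2| = 1483 kJ.

Reaction 1, by 1483 kJ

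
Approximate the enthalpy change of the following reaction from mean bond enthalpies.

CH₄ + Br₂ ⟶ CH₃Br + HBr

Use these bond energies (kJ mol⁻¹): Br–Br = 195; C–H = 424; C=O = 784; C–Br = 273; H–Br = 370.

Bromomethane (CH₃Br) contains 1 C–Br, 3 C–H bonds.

ΔH ≈ −24 kJ

Bonds broken (reactants):
  Br–Br: 1 × 195 = 195
  C–H: 4 × 424 = 1696
  Σ(broken) = 1891 kJ
Bonds formed (products):
  C–Br: 1 × 273 = 273
  C–H: 3 × 424 = 1272
  H–Br: 1 × 370 = 370
  Σ(formed) = 1915 kJ
ΔH = Σ(broken) − Σ(formed) = 1891 − 1915 = −24 kJ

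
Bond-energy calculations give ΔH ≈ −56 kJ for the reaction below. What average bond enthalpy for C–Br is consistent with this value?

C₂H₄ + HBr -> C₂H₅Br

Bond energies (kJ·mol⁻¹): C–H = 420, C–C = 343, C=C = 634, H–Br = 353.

Let D be the C–Br bond energy.
Σ(broken) = 4×420 + 1×634 + 1×353 = 2667
Σ(formed) = 1×D + 1×343 + 5×420 = 2443 + D
ΔH = Σ(broken) − Σ(formed) = (2667) − (2443 + D) = +224 − D
Setting this equal to −56 kJ gives D = 280 kJ/mol.

D(C–Br) ≈ 280 kJ/mol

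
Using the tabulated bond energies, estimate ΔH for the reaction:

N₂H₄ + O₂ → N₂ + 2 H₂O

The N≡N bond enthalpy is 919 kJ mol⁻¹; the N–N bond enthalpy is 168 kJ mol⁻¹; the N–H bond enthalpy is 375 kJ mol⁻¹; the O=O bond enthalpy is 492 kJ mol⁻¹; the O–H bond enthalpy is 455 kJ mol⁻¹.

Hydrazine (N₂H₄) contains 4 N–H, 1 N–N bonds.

Bonds broken (reactants):
  N–H: 4 × 375 = 1500
  N–N: 1 × 168 = 168
  O=O: 1 × 492 = 492
  Σ(broken) = 2160 kJ
Bonds formed (products):
  N≡N: 1 × 919 = 919
  O–H: 4 × 455 = 1820
  Σ(formed) = 2739 kJ
ΔH = Σ(broken) − Σ(formed) = 2160 − 2739 = −579 kJ

ΔH ≈ −579 kJ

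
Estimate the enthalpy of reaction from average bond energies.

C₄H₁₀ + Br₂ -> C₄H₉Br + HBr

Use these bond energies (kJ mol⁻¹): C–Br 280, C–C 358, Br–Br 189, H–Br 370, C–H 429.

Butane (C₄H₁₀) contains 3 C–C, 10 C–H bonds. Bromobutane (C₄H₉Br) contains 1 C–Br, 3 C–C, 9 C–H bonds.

Bonds broken (reactants):
  Br–Br: 1 × 189 = 189
  C–C: 3 × 358 = 1074
  C–H: 10 × 429 = 4290
  Σ(broken) = 5553 kJ
Bonds formed (products):
  C–Br: 1 × 280 = 280
  C–C: 3 × 358 = 1074
  C–H: 9 × 429 = 3861
  H–Br: 1 × 370 = 370
  Σ(formed) = 5585 kJ
ΔH = Σ(broken) − Σ(formed) = 5553 − 5585 = −32 kJ

ΔH ≈ −32 kJ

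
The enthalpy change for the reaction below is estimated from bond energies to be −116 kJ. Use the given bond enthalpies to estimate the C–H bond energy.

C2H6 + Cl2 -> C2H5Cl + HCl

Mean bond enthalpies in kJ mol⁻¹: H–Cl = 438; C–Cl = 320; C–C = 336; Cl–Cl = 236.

D(C–H) ≈ 406 kJ/mol

Let D be the C–H bond energy.
Σ(broken) = 1×336 + 6×D + 1×236 = 572 + 6D
Σ(formed) = 1×336 + 1×320 + 5×D + 1×438 = 1094 + 5D
ΔH = Σ(broken) − Σ(formed) = (572 + 6D) − (1094 + 5D) = −522 + D
Setting this equal to −116 kJ gives D = 406 kJ/mol.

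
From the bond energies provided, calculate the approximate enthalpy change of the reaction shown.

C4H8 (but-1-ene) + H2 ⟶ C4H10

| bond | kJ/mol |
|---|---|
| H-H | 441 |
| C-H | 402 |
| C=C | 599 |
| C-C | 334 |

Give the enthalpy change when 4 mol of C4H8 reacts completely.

ΔH = −392 kJ

Bonds broken (reactants):
  C-C: 2 × 334 = 668
  C-H: 8 × 402 = 3216
  C=C: 1 × 599 = 599
  H-H: 1 × 441 = 441
  Σ(broken) = 4924 kJ
Bonds formed (products):
  C-C: 3 × 334 = 1002
  C-H: 10 × 402 = 4020
  Σ(formed) = 5022 kJ
ΔH = Σ(broken) − Σ(formed) = 4924 − 5022 = −98 kJ
For 4× the reaction as written: 4 × (−98) = −392 kJ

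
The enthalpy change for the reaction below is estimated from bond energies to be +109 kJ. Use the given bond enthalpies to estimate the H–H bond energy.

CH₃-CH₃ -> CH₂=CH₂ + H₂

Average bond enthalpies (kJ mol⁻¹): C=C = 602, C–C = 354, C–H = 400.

D(H–H) ≈ 443 kJ/mol

Let D be the H–H bond energy.
Σ(broken) = 1×354 + 6×400 = 2754
Σ(formed) = 4×400 + 1×602 + 1×D = 2202 + D
ΔH = Σ(broken) − Σ(formed) = (2754) − (2202 + D) = +552 − D
Setting this equal to +109 kJ gives D = 443 kJ/mol.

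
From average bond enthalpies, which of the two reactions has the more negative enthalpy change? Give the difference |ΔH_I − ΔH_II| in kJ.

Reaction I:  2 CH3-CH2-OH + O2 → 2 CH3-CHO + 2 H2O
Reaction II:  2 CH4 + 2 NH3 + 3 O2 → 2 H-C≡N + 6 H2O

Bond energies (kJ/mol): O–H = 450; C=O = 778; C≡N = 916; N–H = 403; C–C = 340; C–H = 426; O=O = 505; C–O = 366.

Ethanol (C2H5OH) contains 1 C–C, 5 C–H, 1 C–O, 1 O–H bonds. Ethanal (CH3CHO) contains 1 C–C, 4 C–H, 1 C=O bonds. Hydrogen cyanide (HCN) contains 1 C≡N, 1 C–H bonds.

Reaction II, by 376 kJ

Reaction I:
  Bonds broken (reactants):
    C–C: 2 × 340 = 680
    C–H: 10 × 426 = 4260
    C–O: 2 × 366 = 732
    O–H: 2 × 450 = 900
    O=O: 1 × 505 = 505
    Σ(broken) = 7077 kJ
  Bonds formed (products):
    C–C: 2 × 340 = 680
    C–H: 8 × 426 = 3408
    C=O: 2 × 778 = 1556
    O–H: 4 × 450 = 1800
    Σ(formed) = 7444 kJ
  ΔH_I = 7077 − 7444 = −367 kJ
Reaction II:
  Bonds broken (reactants):
    C–H: 8 × 426 = 3408
    N–H: 6 × 403 = 2418
    O=O: 3 × 505 = 1515
    Σ(broken) = 7341 kJ
  Bonds formed (products):
    C≡N: 2 × 916 = 1832
    C–H: 2 × 426 = 852
    O–H: 12 × 450 = 5400
    Σ(formed) = 8084 kJ
  ΔH_II = 7341 − 8084 = −743 kJ
ΔH_I − ΔH_II = +376 kJ, so reaction II has the more negative ΔH; |ΔH_I − ΔH_II| = 376 kJ.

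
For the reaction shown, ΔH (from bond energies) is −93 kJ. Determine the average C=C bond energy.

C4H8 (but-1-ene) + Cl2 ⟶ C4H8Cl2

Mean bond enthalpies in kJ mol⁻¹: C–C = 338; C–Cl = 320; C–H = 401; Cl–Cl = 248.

Let D be the C=C bond energy.
Σ(broken) = 2×338 + 8×401 + 1×D + 1×248 = 4132 + D
Σ(formed) = 3×338 + 2×320 + 8×401 = 4862
ΔH = Σ(broken) − Σ(formed) = (4132 + D) − (4862) = −730 + D
Setting this equal to −93 kJ gives D = 637 kJ/mol.

D(C=C) ≈ 637 kJ/mol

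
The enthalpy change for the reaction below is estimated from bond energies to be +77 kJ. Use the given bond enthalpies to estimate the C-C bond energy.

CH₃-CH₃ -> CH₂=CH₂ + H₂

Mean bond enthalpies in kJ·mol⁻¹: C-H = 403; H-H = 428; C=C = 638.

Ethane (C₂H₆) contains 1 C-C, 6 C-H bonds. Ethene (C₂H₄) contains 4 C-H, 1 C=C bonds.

D(C-C) ≈ 337 kJ/mol

Let D be the C-C bond energy.
Σ(broken) = 1×D + 6×403 = 2418 + D
Σ(formed) = 4×403 + 1×638 + 1×428 = 2678
ΔH = Σ(broken) − Σ(formed) = (2418 + D) − (2678) = −260 + D
Setting this equal to +77 kJ gives D = 337 kJ/mol.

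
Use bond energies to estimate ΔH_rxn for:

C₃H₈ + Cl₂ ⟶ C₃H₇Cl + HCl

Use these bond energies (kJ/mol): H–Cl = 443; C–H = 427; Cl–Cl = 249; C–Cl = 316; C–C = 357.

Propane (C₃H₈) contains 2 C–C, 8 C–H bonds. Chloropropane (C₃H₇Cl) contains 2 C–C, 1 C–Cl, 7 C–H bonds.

ΔH ≈ −83 kJ

Bonds broken (reactants):
  C–C: 2 × 357 = 714
  C–H: 8 × 427 = 3416
  Cl–Cl: 1 × 249 = 249
  Σ(broken) = 4379 kJ
Bonds formed (products):
  C–C: 2 × 357 = 714
  C–Cl: 1 × 316 = 316
  C–H: 7 × 427 = 2989
  H–Cl: 1 × 443 = 443
  Σ(formed) = 4462 kJ
ΔH = Σ(broken) − Σ(formed) = 4379 − 4462 = −83 kJ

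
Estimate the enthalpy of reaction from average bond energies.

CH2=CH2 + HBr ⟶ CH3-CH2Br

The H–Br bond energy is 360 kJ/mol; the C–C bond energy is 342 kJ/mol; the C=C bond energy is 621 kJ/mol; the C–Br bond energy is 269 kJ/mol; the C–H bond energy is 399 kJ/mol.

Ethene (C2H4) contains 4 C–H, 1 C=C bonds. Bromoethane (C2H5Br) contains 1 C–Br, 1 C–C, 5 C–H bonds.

ΔH ≈ −29 kJ

Bonds broken (reactants):
  C–H: 4 × 399 = 1596
  C=C: 1 × 621 = 621
  H–Br: 1 × 360 = 360
  Σ(broken) = 2577 kJ
Bonds formed (products):
  C–Br: 1 × 269 = 269
  C–C: 1 × 342 = 342
  C–H: 5 × 399 = 1995
  Σ(formed) = 2606 kJ
ΔH = Σ(broken) − Σ(formed) = 2577 − 2606 = −29 kJ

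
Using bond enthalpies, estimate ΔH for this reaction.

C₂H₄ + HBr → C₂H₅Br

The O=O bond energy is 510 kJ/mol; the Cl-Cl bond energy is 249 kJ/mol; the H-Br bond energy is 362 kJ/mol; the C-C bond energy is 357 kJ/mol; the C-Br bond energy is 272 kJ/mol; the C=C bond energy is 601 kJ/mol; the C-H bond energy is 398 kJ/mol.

Bonds broken (reactants):
  C-H: 4 × 398 = 1592
  C=C: 1 × 601 = 601
  H-Br: 1 × 362 = 362
  Σ(broken) = 2555 kJ
Bonds formed (products):
  C-Br: 1 × 272 = 272
  C-C: 1 × 357 = 357
  C-H: 5 × 398 = 1990
  Σ(formed) = 2619 kJ
ΔH = Σ(broken) − Σ(formed) = 2555 − 2619 = −64 kJ

ΔH ≈ −64 kJ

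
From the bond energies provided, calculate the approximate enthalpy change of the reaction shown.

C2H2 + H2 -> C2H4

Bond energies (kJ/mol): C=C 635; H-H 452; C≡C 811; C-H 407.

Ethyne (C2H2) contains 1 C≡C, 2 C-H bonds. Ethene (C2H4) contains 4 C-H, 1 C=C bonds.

ΔH ≈ −186 kJ

Bonds broken (reactants):
  C≡C: 1 × 811 = 811
  C-H: 2 × 407 = 814
  H-H: 1 × 452 = 452
  Σ(broken) = 2077 kJ
Bonds formed (products):
  C-H: 4 × 407 = 1628
  C=C: 1 × 635 = 635
  Σ(formed) = 2263 kJ
ΔH = Σ(broken) − Σ(formed) = 2077 − 2263 = −186 kJ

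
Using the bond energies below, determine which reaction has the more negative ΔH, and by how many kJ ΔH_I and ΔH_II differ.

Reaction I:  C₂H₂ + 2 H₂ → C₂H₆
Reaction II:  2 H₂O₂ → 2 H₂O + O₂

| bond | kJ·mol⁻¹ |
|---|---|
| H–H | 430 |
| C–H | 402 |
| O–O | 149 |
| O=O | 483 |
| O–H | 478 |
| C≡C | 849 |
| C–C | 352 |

Reaction I:
  Bonds broken (reactants):
    C≡C: 1 × 849 = 849
    C–H: 2 × 402 = 804
    H–H: 2 × 430 = 860
    Σ(broken) = 2513 kJ
  Bonds formed (products):
    C–C: 1 × 352 = 352
    C–H: 6 × 402 = 2412
    Σ(formed) = 2764 kJ
  ΔH_I = 2513 − 2764 = −251 kJ
Reaction II:
  Bonds broken (reactants):
    O–H: 4 × 478 = 1912
    O–O: 2 × 149 = 298
    Σ(broken) = 2210 kJ
  Bonds formed (products):
    O–H: 4 × 478 = 1912
    O=O: 1 × 483 = 483
    Σ(formed) = 2395 kJ
  ΔH_II = 2210 − 2395 = −185 kJ
ΔH_I − ΔH_II = −66 kJ, so reaction I has the more negative ΔH; |ΔH_I − ΔH_II| = 66 kJ.

Reaction I, by 66 kJ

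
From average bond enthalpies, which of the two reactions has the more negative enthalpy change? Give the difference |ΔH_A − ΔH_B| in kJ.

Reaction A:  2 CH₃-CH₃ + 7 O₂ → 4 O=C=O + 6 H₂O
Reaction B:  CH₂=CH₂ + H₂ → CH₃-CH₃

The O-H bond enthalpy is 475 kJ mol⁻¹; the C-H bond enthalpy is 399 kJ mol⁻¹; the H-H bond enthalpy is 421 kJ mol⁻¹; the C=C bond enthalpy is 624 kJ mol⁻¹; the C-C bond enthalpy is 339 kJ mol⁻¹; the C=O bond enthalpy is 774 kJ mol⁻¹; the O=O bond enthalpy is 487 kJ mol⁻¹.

Reaction A, by 2925 kJ

Reaction A:
  Bonds broken (reactants):
    C-C: 2 × 339 = 678
    C-H: 12 × 399 = 4788
    O=O: 7 × 487 = 3409
    Σ(broken) = 8875 kJ
  Bonds formed (products):
    C=O: 8 × 774 = 6192
    O-H: 12 × 475 = 5700
    Σ(formed) = 11892 kJ
  ΔH_A = 8875 − 11892 = −3017 kJ
Reaction B:
  Bonds broken (reactants):
    C-H: 4 × 399 = 1596
    C=C: 1 × 624 = 624
    H-H: 1 × 421 = 421
    Σ(broken) = 2641 kJ
  Bonds formed (products):
    C-C: 1 × 339 = 339
    C-H: 6 × 399 = 2394
    Σ(formed) = 2733 kJ
  ΔH_B = 2641 − 2733 = −92 kJ
ΔH_A − ΔH_B = −2925 kJ, so reaction A has the more negative ΔH; |ΔH_A − ΔH_B| = 2925 kJ.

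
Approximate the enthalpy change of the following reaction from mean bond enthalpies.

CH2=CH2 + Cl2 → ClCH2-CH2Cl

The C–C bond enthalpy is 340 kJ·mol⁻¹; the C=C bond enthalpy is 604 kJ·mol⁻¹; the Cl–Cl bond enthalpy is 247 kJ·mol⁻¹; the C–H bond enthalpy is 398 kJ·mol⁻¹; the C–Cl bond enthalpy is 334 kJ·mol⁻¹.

Bonds broken (reactants):
  C–H: 4 × 398 = 1592
  C=C: 1 × 604 = 604
  Cl–Cl: 1 × 247 = 247
  Σ(broken) = 2443 kJ
Bonds formed (products):
  C–C: 1 × 340 = 340
  C–Cl: 2 × 334 = 668
  C–H: 4 × 398 = 1592
  Σ(formed) = 2600 kJ
ΔH = Σ(broken) − Σ(formed) = 2443 − 2600 = −157 kJ

ΔH ≈ −157 kJ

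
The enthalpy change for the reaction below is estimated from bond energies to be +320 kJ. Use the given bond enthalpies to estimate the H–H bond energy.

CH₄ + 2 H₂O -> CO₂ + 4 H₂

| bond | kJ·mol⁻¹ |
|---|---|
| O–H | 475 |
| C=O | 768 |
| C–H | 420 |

D(H–H) ≈ 431 kJ/mol

Let D be the H–H bond energy.
Σ(broken) = 4×420 + 4×475 = 3580
Σ(formed) = 2×768 + 4×D = 1536 + 4D
ΔH = Σ(broken) − Σ(formed) = (3580) − (1536 + 4D) = +2044 − 4D
Setting this equal to +320 kJ gives 4D = 1724, so D = 431 kJ/mol.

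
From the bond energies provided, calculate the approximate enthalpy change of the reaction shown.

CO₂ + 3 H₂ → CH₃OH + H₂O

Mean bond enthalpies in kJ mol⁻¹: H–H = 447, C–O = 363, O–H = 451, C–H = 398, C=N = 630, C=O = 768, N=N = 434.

Bonds broken (reactants):
  C=O: 2 × 768 = 1536
  H–H: 3 × 447 = 1341
  Σ(broken) = 2877 kJ
Bonds formed (products):
  C–H: 3 × 398 = 1194
  C–O: 1 × 363 = 363
  O–H: 3 × 451 = 1353
  Σ(formed) = 2910 kJ
ΔH = Σ(broken) − Σ(formed) = 2877 − 2910 = −33 kJ

ΔH ≈ −33 kJ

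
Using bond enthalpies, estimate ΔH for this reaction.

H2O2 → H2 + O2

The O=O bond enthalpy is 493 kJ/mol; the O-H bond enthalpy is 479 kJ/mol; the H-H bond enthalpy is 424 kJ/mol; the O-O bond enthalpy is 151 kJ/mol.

ΔH ≈ +192 kJ

Bonds broken (reactants):
  O-H: 2 × 479 = 958
  O-O: 1 × 151 = 151
  Σ(broken) = 1109 kJ
Bonds formed (products):
  H-H: 1 × 424 = 424
  O=O: 1 × 493 = 493
  Σ(formed) = 917 kJ
ΔH = Σ(broken) − Σ(formed) = 1109 − 917 = +192 kJ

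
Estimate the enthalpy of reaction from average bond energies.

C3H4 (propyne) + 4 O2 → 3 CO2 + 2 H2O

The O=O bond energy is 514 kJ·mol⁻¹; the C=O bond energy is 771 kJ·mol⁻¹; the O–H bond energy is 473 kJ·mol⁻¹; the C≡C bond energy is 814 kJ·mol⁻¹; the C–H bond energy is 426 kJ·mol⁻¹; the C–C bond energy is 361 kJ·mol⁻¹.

Bonds broken (reactants):
  C≡C: 1 × 814 = 814
  C–C: 1 × 361 = 361
  C–H: 4 × 426 = 1704
  O=O: 4 × 514 = 2056
  Σ(broken) = 4935 kJ
Bonds formed (products):
  C=O: 6 × 771 = 4626
  O–H: 4 × 473 = 1892
  Σ(formed) = 6518 kJ
ΔH = Σ(broken) − Σ(formed) = 4935 − 6518 = −1583 kJ

ΔH ≈ −1583 kJ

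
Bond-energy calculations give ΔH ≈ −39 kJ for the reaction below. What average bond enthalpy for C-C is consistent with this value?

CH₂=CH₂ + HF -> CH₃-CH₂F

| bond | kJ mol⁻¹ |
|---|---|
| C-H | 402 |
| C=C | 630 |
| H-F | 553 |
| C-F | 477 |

Let D be the C-C bond energy.
Σ(broken) = 4×402 + 1×630 + 1×553 = 2791
Σ(formed) = 1×D + 1×477 + 5×402 = 2487 + D
ΔH = Σ(broken) − Σ(formed) = (2791) − (2487 + D) = +304 − D
Setting this equal to −39 kJ gives D = 343 kJ/mol.

D(C-C) ≈ 343 kJ/mol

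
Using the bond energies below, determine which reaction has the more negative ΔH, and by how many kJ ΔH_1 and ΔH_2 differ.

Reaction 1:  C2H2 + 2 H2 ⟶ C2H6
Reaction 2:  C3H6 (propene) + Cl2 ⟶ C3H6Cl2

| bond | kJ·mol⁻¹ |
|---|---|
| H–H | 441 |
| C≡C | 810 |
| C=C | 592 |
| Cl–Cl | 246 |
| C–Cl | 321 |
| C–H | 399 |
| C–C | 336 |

Reaction 1:
  Bonds broken (reactants):
    C≡C: 1 × 810 = 810
    C–H: 2 × 399 = 798
    H–H: 2 × 441 = 882
    Σ(broken) = 2490 kJ
  Bonds formed (products):
    C–C: 1 × 336 = 336
    C–H: 6 × 399 = 2394
    Σ(formed) = 2730 kJ
  ΔH_1 = 2490 − 2730 = −240 kJ
Reaction 2:
  Bonds broken (reactants):
    C–C: 1 × 336 = 336
    C–H: 6 × 399 = 2394
    C=C: 1 × 592 = 592
    Cl–Cl: 1 × 246 = 246
    Σ(broken) = 3568 kJ
  Bonds formed (products):
    C–C: 2 × 336 = 672
    C–Cl: 2 × 321 = 642
    C–H: 6 × 399 = 2394
    Σ(formed) = 3708 kJ
  ΔH_2 = 3568 − 3708 = −140 kJ
ΔH_1 − ΔH_2 = −100 kJ, so reaction 1 has the more negative ΔH; |ΔH_1 − ΔH_2| = 100 kJ.

Reaction 1, by 100 kJ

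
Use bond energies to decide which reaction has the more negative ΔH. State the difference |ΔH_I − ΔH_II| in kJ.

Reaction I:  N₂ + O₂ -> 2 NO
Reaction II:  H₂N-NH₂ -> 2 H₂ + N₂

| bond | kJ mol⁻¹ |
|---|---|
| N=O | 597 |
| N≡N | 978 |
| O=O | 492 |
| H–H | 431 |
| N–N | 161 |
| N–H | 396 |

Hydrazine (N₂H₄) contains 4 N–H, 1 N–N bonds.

Reaction I:
  Bonds broken (reactants):
    N≡N: 1 × 978 = 978
    O=O: 1 × 492 = 492
    Σ(broken) = 1470 kJ
  Bonds formed (products):
    N=O: 2 × 597 = 1194
    Σ(formed) = 1194 kJ
  ΔH_I = 1470 − 1194 = +276 kJ
Reaction II:
  Bonds broken (reactants):
    N–H: 4 × 396 = 1584
    N–N: 1 × 161 = 161
    Σ(broken) = 1745 kJ
  Bonds formed (products):
    H–H: 2 × 431 = 862
    N≡N: 1 × 978 = 978
    Σ(formed) = 1840 kJ
  ΔH_II = 1745 − 1840 = −95 kJ
ΔH_I − ΔH_II = +371 kJ, so reaction II has the more negative ΔH; |ΔH_I − ΔH_II| = 371 kJ.

Reaction II, by 371 kJ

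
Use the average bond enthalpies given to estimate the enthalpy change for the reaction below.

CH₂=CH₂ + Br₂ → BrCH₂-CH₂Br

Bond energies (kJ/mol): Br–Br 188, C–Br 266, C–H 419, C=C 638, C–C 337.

ΔH ≈ −43 kJ

Bonds broken (reactants):
  Br–Br: 1 × 188 = 188
  C–H: 4 × 419 = 1676
  C=C: 1 × 638 = 638
  Σ(broken) = 2502 kJ
Bonds formed (products):
  C–Br: 2 × 266 = 532
  C–C: 1 × 337 = 337
  C–H: 4 × 419 = 1676
  Σ(formed) = 2545 kJ
ΔH = Σ(broken) − Σ(formed) = 2502 − 2545 = −43 kJ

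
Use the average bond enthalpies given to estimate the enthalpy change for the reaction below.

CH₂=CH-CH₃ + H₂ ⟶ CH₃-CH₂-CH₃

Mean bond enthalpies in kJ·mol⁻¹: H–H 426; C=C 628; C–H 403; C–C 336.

ΔH ≈ −88 kJ

Bonds broken (reactants):
  C–C: 1 × 336 = 336
  C–H: 6 × 403 = 2418
  C=C: 1 × 628 = 628
  H–H: 1 × 426 = 426
  Σ(broken) = 3808 kJ
Bonds formed (products):
  C–C: 2 × 336 = 672
  C–H: 8 × 403 = 3224
  Σ(formed) = 3896 kJ
ΔH = Σ(broken) − Σ(formed) = 3808 − 3896 = −88 kJ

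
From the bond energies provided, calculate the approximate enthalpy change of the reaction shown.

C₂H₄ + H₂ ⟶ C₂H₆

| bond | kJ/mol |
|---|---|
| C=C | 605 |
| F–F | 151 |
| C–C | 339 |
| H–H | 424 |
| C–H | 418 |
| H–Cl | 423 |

Bonds broken (reactants):
  C–H: 4 × 418 = 1672
  C=C: 1 × 605 = 605
  H–H: 1 × 424 = 424
  Σ(broken) = 2701 kJ
Bonds formed (products):
  C–C: 1 × 339 = 339
  C–H: 6 × 418 = 2508
  Σ(formed) = 2847 kJ
ΔH = Σ(broken) − Σ(formed) = 2701 − 2847 = −146 kJ

ΔH ≈ −146 kJ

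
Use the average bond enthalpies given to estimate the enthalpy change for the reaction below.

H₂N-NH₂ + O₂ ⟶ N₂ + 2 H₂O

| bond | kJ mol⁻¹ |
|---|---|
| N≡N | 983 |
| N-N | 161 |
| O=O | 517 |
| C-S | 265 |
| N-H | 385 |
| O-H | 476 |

ΔH ≈ −669 kJ

Bonds broken (reactants):
  N-H: 4 × 385 = 1540
  N-N: 1 × 161 = 161
  O=O: 1 × 517 = 517
  Σ(broken) = 2218 kJ
Bonds formed (products):
  N≡N: 1 × 983 = 983
  O-H: 4 × 476 = 1904
  Σ(formed) = 2887 kJ
ΔH = Σ(broken) − Σ(formed) = 2218 − 2887 = −669 kJ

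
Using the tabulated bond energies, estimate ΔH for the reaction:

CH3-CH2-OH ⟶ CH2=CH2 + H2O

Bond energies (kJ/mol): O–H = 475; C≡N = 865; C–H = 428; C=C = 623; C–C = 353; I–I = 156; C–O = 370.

Bonds broken (reactants):
  C–C: 1 × 353 = 353
  C–H: 5 × 428 = 2140
  C–O: 1 × 370 = 370
  O–H: 1 × 475 = 475
  Σ(broken) = 3338 kJ
Bonds formed (products):
  C–H: 4 × 428 = 1712
  C=C: 1 × 623 = 623
  O–H: 2 × 475 = 950
  Σ(formed) = 3285 kJ
ΔH = Σ(broken) − Σ(formed) = 3338 − 3285 = +53 kJ

ΔH ≈ +53 kJ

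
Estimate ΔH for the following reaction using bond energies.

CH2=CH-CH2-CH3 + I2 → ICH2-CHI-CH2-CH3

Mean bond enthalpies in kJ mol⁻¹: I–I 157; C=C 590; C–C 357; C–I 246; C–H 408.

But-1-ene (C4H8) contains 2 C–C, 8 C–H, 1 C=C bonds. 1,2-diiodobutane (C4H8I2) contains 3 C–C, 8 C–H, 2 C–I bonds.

ΔH ≈ −102 kJ

Bonds broken (reactants):
  C–C: 2 × 357 = 714
  C–H: 8 × 408 = 3264
  C=C: 1 × 590 = 590
  I–I: 1 × 157 = 157
  Σ(broken) = 4725 kJ
Bonds formed (products):
  C–C: 3 × 357 = 1071
  C–H: 8 × 408 = 3264
  C–I: 2 × 246 = 492
  Σ(formed) = 4827 kJ
ΔH = Σ(broken) − Σ(formed) = 4725 − 4827 = −102 kJ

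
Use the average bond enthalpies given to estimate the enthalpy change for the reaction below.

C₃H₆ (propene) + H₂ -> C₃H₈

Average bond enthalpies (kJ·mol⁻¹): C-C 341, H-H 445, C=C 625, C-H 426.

Bonds broken (reactants):
  C-C: 1 × 341 = 341
  C-H: 6 × 426 = 2556
  C=C: 1 × 625 = 625
  H-H: 1 × 445 = 445
  Σ(broken) = 3967 kJ
Bonds formed (products):
  C-C: 2 × 341 = 682
  C-H: 8 × 426 = 3408
  Σ(formed) = 4090 kJ
ΔH = Σ(broken) − Σ(formed) = 3967 − 4090 = −123 kJ

ΔH ≈ −123 kJ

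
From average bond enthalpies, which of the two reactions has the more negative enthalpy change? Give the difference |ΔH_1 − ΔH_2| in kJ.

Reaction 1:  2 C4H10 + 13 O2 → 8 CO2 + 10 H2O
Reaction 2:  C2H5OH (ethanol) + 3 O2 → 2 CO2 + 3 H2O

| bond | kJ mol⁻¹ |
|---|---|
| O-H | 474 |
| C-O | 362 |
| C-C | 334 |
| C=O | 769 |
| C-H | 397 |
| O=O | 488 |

Reaction 1:
  Bonds broken (reactants):
    C-C: 6 × 334 = 2004
    C-H: 20 × 397 = 7940
    O=O: 13 × 488 = 6344
    Σ(broken) = 16288 kJ
  Bonds formed (products):
    C=O: 16 × 769 = 12304
    O-H: 20 × 474 = 9480
    Σ(formed) = 21784 kJ
  ΔH_1 = 16288 − 21784 = −5496 kJ
Reaction 2:
  Bonds broken (reactants):
    C-C: 1 × 334 = 334
    C-H: 5 × 397 = 1985
    C-O: 1 × 362 = 362
    O-H: 1 × 474 = 474
    O=O: 3 × 488 = 1464
    Σ(broken) = 4619 kJ
  Bonds formed (products):
    C=O: 4 × 769 = 3076
    O-H: 6 × 474 = 2844
    Σ(formed) = 5920 kJ
  ΔH_2 = 4619 − 5920 = −1301 kJ
ΔH_1 − ΔH_2 = −4195 kJ, so reaction 1 has the more negative ΔH; |ΔH_1 − ΔH_2| = 4195 kJ.

Reaction 1, by 4195 kJ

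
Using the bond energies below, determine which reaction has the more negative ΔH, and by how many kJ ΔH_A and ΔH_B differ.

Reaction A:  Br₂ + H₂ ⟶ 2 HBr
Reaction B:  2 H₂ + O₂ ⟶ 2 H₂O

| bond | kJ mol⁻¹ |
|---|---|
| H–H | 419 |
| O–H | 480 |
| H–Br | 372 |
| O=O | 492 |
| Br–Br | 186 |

Reaction B, by 451 kJ

Reaction A:
  Bonds broken (reactants):
    Br–Br: 1 × 186 = 186
    H–H: 1 × 419 = 419
    Σ(broken) = 605 kJ
  Bonds formed (products):
    H–Br: 2 × 372 = 744
    Σ(formed) = 744 kJ
  ΔH_A = 605 − 744 = −139 kJ
Reaction B:
  Bonds broken (reactants):
    H–H: 2 × 419 = 838
    O=O: 1 × 492 = 492
    Σ(broken) = 1330 kJ
  Bonds formed (products):
    O–H: 4 × 480 = 1920
    Σ(formed) = 1920 kJ
  ΔH_B = 1330 − 1920 = −590 kJ
ΔH_A − ΔH_B = +451 kJ, so reaction B has the more negative ΔH; |ΔH_A − ΔH_B| = 451 kJ.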